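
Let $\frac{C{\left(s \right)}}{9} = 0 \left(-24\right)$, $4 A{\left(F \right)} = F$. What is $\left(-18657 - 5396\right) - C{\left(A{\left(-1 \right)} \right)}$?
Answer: $-24053$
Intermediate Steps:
$A{\left(F \right)} = \frac{F}{4}$
$C{\left(s \right)} = 0$ ($C{\left(s \right)} = 9 \cdot 0 \left(-24\right) = 9 \cdot 0 = 0$)
$\left(-18657 - 5396\right) - C{\left(A{\left(-1 \right)} \right)} = \left(-18657 - 5396\right) - 0 = \left(-18657 - 5396\right) + 0 = -24053 + 0 = -24053$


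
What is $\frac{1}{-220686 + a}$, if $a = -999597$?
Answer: $- \frac{1}{1220283} \approx -8.1948 \cdot 10^{-7}$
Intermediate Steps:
$\frac{1}{-220686 + a} = \frac{1}{-220686 - 999597} = \frac{1}{-1220283} = - \frac{1}{1220283}$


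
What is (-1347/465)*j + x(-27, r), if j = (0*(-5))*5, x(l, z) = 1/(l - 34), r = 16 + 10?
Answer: -1/61 ≈ -0.016393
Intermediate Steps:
r = 26
x(l, z) = 1/(-34 + l)
j = 0 (j = 0*5 = 0)
(-1347/465)*j + x(-27, r) = -1347/465*0 + 1/(-34 - 27) = -1347*1/465*0 + 1/(-61) = -449/155*0 - 1/61 = 0 - 1/61 = -1/61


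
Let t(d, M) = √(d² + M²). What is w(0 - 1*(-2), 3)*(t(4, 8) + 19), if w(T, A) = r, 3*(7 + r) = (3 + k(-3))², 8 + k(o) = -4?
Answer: 380 + 80*√5 ≈ 558.89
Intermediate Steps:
k(o) = -12 (k(o) = -8 - 4 = -12)
r = 20 (r = -7 + (3 - 12)²/3 = -7 + (⅓)*(-9)² = -7 + (⅓)*81 = -7 + 27 = 20)
w(T, A) = 20
t(d, M) = √(M² + d²)
w(0 - 1*(-2), 3)*(t(4, 8) + 19) = 20*(√(8² + 4²) + 19) = 20*(√(64 + 16) + 19) = 20*(√80 + 19) = 20*(4*√5 + 19) = 20*(19 + 4*√5) = 380 + 80*√5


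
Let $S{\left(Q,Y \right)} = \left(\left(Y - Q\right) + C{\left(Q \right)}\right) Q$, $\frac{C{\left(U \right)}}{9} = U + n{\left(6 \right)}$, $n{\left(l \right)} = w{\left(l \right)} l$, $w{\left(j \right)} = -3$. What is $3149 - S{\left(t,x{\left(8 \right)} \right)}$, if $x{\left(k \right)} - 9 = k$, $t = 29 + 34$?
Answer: $-19468$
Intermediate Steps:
$t = 63$
$x{\left(k \right)} = 9 + k$
$n{\left(l \right)} = - 3 l$
$C{\left(U \right)} = -162 + 9 U$ ($C{\left(U \right)} = 9 \left(U - 18\right) = 9 \left(-18 + U\right) = -162 + 9 U$)
$S{\left(Q,Y \right)} = Q \left(-162 + Y + 8 Q\right)$ ($S{\left(Q,Y \right)} = \left(\left(Y - Q\right) + \left(-162 + 9 Q\right)\right) Q = \left(-162 + Y + 8 Q\right) Q = Q \left(-162 + Y + 8 Q\right)$)
$3149 - S{\left(t,x{\left(8 \right)} \right)} = 3149 - 63 \left(-162 + \left(9 + 8\right) + 8 \cdot 63\right) = 3149 - 63 \left(-162 + 17 + 504\right) = 3149 - 63 \cdot 359 = 3149 - 22617 = -19468$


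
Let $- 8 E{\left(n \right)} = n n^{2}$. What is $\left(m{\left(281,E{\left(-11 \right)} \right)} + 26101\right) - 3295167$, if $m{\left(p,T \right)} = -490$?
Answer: $-3269556$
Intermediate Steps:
$E{\left(n \right)} = - \frac{n^{3}}{8}$ ($E{\left(n \right)} = - \frac{n n^{2}}{8} = - \frac{n^{3}}{8}$)
$\left(m{\left(281,E{\left(-11 \right)} \right)} + 26101\right) - 3295167 = \left(-490 + 26101\right) - 3295167 = 25611 - 3295167 = -3269556$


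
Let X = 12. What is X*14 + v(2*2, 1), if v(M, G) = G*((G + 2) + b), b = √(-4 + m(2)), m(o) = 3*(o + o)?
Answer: 171 + 2*√2 ≈ 173.83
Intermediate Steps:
m(o) = 6*o (m(o) = 3*(2*o) = 6*o)
b = 2*√2 (b = √(-4 + 6*2) = √(-4 + 12) = √8 = 2*√2 ≈ 2.8284)
v(M, G) = G*(2 + G + 2*√2) (v(M, G) = G*((G + 2) + 2*√2) = G*((2 + G) + 2*√2) = G*(2 + G + 2*√2))
X*14 + v(2*2, 1) = 12*14 + 1*(2 + 1 + 2*√2) = 168 + 1*(3 + 2*√2) = 168 + (3 + 2*√2) = 171 + 2*√2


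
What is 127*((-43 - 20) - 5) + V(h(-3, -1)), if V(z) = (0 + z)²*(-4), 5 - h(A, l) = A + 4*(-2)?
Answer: -9660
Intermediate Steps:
h(A, l) = 13 - A (h(A, l) = 5 - (A + 4*(-2)) = 5 - (A - 8) = 5 - (-8 + A) = 5 + (8 - A) = 13 - A)
V(z) = -4*z² (V(z) = z²*(-4) = -4*z²)
127*((-43 - 20) - 5) + V(h(-3, -1)) = 127*((-43 - 20) - 5) - 4*(13 - 1*(-3))² = 127*(-63 - 5) - 4*(13 + 3)² = 127*(-68) - 4*16² = -8636 - 4*256 = -8636 - 1024 = -9660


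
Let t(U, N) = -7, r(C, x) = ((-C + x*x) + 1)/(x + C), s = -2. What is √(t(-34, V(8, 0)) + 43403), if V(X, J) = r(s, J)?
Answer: 2*√10849 ≈ 208.32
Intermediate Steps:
r(C, x) = (1 + x² - C)/(C + x) (r(C, x) = ((-C + x²) + 1)/(C + x) = ((x² - C) + 1)/(C + x) = (1 + x² - C)/(C + x))
V(X, J) = (3 + J²)/(-2 + J) (V(X, J) = (1 + J² - 1*(-2))/(-2 + J) = (1 + J² + 2)/(-2 + J) = (3 + J²)/(-2 + J))
√(t(-34, V(8, 0)) + 43403) = √(-7 + 43403) = √43396 = 2*√10849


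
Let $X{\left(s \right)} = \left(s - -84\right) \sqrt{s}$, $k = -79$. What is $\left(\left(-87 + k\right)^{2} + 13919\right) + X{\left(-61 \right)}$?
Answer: $41475 + 23 i \sqrt{61} \approx 41475.0 + 179.64 i$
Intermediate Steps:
$X{\left(s \right)} = \sqrt{s} \left(84 + s\right)$ ($X{\left(s \right)} = \left(s + 84\right) \sqrt{s} = \left(84 + s\right) \sqrt{s} = \sqrt{s} \left(84 + s\right)$)
$\left(\left(-87 + k\right)^{2} + 13919\right) + X{\left(-61 \right)} = \left(\left(-87 - 79\right)^{2} + 13919\right) + \sqrt{-61} \left(84 - 61\right) = \left(\left(-166\right)^{2} + 13919\right) + i \sqrt{61} \cdot 23 = \left(27556 + 13919\right) + 23 i \sqrt{61} = 41475 + 23 i \sqrt{61}$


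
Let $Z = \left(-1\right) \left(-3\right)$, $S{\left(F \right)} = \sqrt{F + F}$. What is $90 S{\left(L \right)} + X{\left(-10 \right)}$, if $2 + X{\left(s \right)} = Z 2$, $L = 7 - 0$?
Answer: $4 + 90 \sqrt{14} \approx 340.75$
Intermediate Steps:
$L = 7$ ($L = 7 + 0 = 7$)
$S{\left(F \right)} = \sqrt{2} \sqrt{F}$ ($S{\left(F \right)} = \sqrt{2 F} = \sqrt{2} \sqrt{F}$)
$Z = 3$
$X{\left(s \right)} = 4$ ($X{\left(s \right)} = -2 + 3 \cdot 2 = -2 + 6 = 4$)
$90 S{\left(L \right)} + X{\left(-10 \right)} = 90 \sqrt{2} \sqrt{7} + 4 = 90 \sqrt{14} + 4 = 4 + 90 \sqrt{14}$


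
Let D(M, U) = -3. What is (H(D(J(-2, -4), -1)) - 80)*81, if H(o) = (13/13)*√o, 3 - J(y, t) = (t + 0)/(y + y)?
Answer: -6480 + 81*I*√3 ≈ -6480.0 + 140.3*I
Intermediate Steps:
J(y, t) = 3 - t/(2*y) (J(y, t) = 3 - (t + 0)/(y + y) = 3 - t/(2*y))
H(o) = √o (H(o) = (13*(1/13))*√o = 1*√o = √o)
(H(D(J(-2, -4), -1)) - 80)*81 = (√(-3) - 80)*81 = (I*√3 - 80)*81 = (-80 + I*√3)*81 = -6480 + 81*I*√3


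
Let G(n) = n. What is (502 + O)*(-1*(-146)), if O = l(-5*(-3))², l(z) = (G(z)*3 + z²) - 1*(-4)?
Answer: 11034388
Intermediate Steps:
l(z) = 4 + z² + 3*z (l(z) = (z*3 + z²) - 1*(-4) = (3*z + z²) + 4 = (z² + 3*z) + 4 = 4 + z² + 3*z)
O = 75076 (O = (4 + (-5*(-3))² + 3*(-5*(-3)))² = (4 + 15² + 3*15)² = (4 + 225 + 45)² = 274² = 75076)
(502 + O)*(-1*(-146)) = (502 + 75076)*(-1*(-146)) = 75578*146 = 11034388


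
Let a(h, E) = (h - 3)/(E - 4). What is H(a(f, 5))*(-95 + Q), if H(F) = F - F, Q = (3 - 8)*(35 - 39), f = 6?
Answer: 0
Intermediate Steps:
a(h, E) = (-3 + h)/(-4 + E)
Q = 20 (Q = -5*(-4) = 20)
H(F) = 0
H(a(f, 5))*(-95 + Q) = 0*(-95 + 20) = 0*(-75) = 0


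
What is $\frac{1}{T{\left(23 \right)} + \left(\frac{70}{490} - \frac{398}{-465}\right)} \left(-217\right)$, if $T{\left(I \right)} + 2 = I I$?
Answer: $- \frac{706335}{1718636} \approx -0.41099$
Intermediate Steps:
$T{\left(I \right)} = -2 + I^{2}$ ($T{\left(I \right)} = -2 + I I = -2 + I^{2}$)
$\frac{1}{T{\left(23 \right)} + \left(\frac{70}{490} - \frac{398}{-465}\right)} \left(-217\right) = \frac{1}{\left(-2 + 23^{2}\right) + \left(\frac{70}{490} - \frac{398}{-465}\right)} \left(-217\right) = \frac{1}{\left(-2 + 529\right) + \left(70 \cdot \frac{1}{490} - - \frac{398}{465}\right)} \left(-217\right) = \frac{1}{527 + \left(\frac{1}{7} + \frac{398}{465}\right)} \left(-217\right) = \frac{1}{527 + \frac{3251}{3255}} \left(-217\right) = \frac{1}{\frac{1718636}{3255}} \left(-217\right) = \frac{3255}{1718636} \left(-217\right) = - \frac{706335}{1718636}$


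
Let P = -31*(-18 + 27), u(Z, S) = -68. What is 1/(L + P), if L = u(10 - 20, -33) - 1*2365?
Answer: -1/2712 ≈ -0.00036873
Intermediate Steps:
L = -2433 (L = -68 - 1*2365 = -68 - 2365 = -2433)
P = -279 (P = -31*9 = -279)
1/(L + P) = 1/(-2433 - 279) = 1/(-2712) = -1/2712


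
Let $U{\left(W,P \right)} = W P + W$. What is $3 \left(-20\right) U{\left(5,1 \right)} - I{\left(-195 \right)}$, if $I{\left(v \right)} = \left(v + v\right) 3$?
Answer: $570$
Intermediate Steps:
$U{\left(W,P \right)} = W + P W$ ($U{\left(W,P \right)} = P W + W = W + P W$)
$I{\left(v \right)} = 6 v$ ($I{\left(v \right)} = 2 v 3 = 6 v$)
$3 \left(-20\right) U{\left(5,1 \right)} - I{\left(-195 \right)} = 3 \left(-20\right) 5 \left(1 + 1\right) - 6 \left(-195\right) = - 60 \cdot 5 \cdot 2 - -1170 = \left(-60\right) 10 + 1170 = -600 + 1170 = 570$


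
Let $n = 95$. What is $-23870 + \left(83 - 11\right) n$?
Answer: $-17030$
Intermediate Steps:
$-23870 + \left(83 - 11\right) n = -23870 + \left(83 - 11\right) 95 = -23870 + 72 \cdot 95 = -23870 + 6840 = -17030$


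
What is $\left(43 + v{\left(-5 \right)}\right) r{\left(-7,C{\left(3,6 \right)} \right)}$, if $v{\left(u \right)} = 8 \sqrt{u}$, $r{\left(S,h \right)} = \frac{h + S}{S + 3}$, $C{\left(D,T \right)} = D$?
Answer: $43 + 8 i \sqrt{5} \approx 43.0 + 17.889 i$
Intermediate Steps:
$r{\left(S,h \right)} = \frac{S + h}{3 + S}$
$\left(43 + v{\left(-5 \right)}\right) r{\left(-7,C{\left(3,6 \right)} \right)} = \left(43 + 8 \sqrt{-5}\right) \frac{-7 + 3}{3 - 7} = \left(43 + 8 i \sqrt{5}\right) \frac{1}{-4} \left(-4\right) = \left(43 + 8 i \sqrt{5}\right) \left(\left(- \frac{1}{4}\right) \left(-4\right)\right) = \left(43 + 8 i \sqrt{5}\right) 1 = 43 + 8 i \sqrt{5}$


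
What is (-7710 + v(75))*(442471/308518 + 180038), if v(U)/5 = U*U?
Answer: 1133959466654325/308518 ≈ 3.6755e+9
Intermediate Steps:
v(U) = 5*U² (v(U) = 5*(U*U) = 5*U²)
(-7710 + v(75))*(442471/308518 + 180038) = (-7710 + 5*75²)*(442471/308518 + 180038) = (-7710 + 5*5625)*(442471*(1/308518) + 180038) = (-7710 + 28125)*(442471/308518 + 180038) = 20415*(55545406155/308518) = 1133959466654325/308518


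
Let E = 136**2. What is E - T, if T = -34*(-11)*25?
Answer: 9146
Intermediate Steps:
T = 9350 (T = 374*25 = 9350)
E = 18496
E - T = 18496 - 1*9350 = 18496 - 9350 = 9146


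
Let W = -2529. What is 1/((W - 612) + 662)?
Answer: -1/2479 ≈ -0.00040339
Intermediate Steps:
1/((W - 612) + 662) = 1/((-2529 - 612) + 662) = 1/(-3141 + 662) = 1/(-2479) = -1/2479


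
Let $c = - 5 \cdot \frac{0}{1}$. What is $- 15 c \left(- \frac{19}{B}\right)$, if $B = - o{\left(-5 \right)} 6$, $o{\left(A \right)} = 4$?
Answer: $0$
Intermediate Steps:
$c = 0$ ($c = - 5 \cdot 0 \cdot 1 = \left(-5\right) 0 = 0$)
$B = -24$ ($B = - 4 \cdot 6 = \left(-1\right) 24 = -24$)
$- 15 c \left(- \frac{19}{B}\right) = \left(-15\right) 0 \left(- \frac{19}{-24}\right) = 0 \left(\left(-19\right) \left(- \frac{1}{24}\right)\right) = 0 \cdot \frac{19}{24} = 0$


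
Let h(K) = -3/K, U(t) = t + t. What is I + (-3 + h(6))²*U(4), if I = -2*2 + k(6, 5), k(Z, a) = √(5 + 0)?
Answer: 94 + √5 ≈ 96.236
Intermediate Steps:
k(Z, a) = √5
U(t) = 2*t
I = -4 + √5 (I = -2*2 + √5 = -4 + √5 ≈ -1.7639)
I + (-3 + h(6))²*U(4) = (-4 + √5) + (-3 - 3/6)²*(2*4) = (-4 + √5) + (-3 - 3*⅙)²*8 = (-4 + √5) + (-3 - ½)²*8 = (-4 + √5) + (-7/2)²*8 = (-4 + √5) + (49/4)*8 = (-4 + √5) + 98 = 94 + √5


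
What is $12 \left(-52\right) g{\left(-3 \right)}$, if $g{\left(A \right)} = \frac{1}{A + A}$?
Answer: $104$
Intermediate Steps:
$g{\left(A \right)} = \frac{1}{2 A}$
$12 \left(-52\right) g{\left(-3 \right)} = 12 \left(-52\right) \frac{1}{2 \left(-3\right)} = - 624 \cdot \frac{1}{2} \left(- \frac{1}{3}\right) = \left(-624\right) \left(- \frac{1}{6}\right) = 104$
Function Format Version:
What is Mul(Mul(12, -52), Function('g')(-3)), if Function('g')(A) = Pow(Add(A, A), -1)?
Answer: 104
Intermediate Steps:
Function('g')(A) = Mul(Rational(1, 2), Pow(A, -1)) (Function('g')(A) = Pow(Mul(2, A), -1) = Mul(Rational(1, 2), Pow(A, -1)))
Mul(Mul(12, -52), Function('g')(-3)) = Mul(Mul(12, -52), Mul(Rational(1, 2), Pow(-3, -1))) = Mul(-624, Mul(Rational(1, 2), Rational(-1, 3))) = Mul(-624, Rational(-1, 6)) = 104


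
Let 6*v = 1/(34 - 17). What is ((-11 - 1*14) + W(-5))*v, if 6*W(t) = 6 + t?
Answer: -149/612 ≈ -0.24346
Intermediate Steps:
W(t) = 1 + t/6 (W(t) = (6 + t)/6 = 1 + t/6)
v = 1/102 (v = 1/(6*(34 - 17)) = (1/6)/17 = (1/6)*(1/17) = 1/102 ≈ 0.0098039)
((-11 - 1*14) + W(-5))*v = ((-11 - 1*14) + (1 + (1/6)*(-5)))*(1/102) = ((-11 - 14) + (1 - 5/6))*(1/102) = (-25 + 1/6)*(1/102) = -149/6*1/102 = -149/612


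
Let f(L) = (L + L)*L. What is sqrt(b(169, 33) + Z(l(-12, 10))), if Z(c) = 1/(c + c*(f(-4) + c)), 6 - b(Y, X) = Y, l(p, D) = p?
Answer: I*sqrt(287539)/42 ≈ 12.767*I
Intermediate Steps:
f(L) = 2*L**2 (f(L) = (2*L)*L = 2*L**2)
b(Y, X) = 6 - Y
Z(c) = 1/(c + c*(32 + c)) (Z(c) = 1/(c + c*(2*(-4)**2 + c)) = 1/(c + c*(2*16 + c)) = 1/(c + c*(32 + c)))
sqrt(b(169, 33) + Z(l(-12, 10))) = sqrt((6 - 1*169) + 1/((-12)*(33 - 12))) = sqrt((6 - 169) - 1/12/21) = sqrt(-163 - 1/12*1/21) = sqrt(-163 - 1/252) = sqrt(-41077/252) = I*sqrt(287539)/42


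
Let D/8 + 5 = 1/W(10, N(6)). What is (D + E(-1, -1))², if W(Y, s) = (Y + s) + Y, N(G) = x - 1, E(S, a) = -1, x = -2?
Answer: 474721/289 ≈ 1642.6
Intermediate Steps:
N(G) = -3 (N(G) = -2 - 1 = -3)
W(Y, s) = s + 2*Y
D = -672/17 (D = -40 + 8/(-3 + 2*10) = -40 + 8/(-3 + 20) = -40 + 8/17 = -672/17 ≈ -39.529)
(D + E(-1, -1))² = (-672/17 - 1)² = (-689/17)² = 474721/289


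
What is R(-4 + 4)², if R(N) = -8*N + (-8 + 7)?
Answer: 1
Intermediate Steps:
R(N) = -1 - 8*N (R(N) = -8*N - 1 = -1 - 8*N)
R(-4 + 4)² = (-1 - 8*(-4 + 4))² = (-1 - 8*0)² = (-1 + 0)² = (-1)² = 1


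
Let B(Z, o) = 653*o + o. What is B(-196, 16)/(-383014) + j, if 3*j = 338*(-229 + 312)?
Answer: 5372521682/574521 ≈ 9351.3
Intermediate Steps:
B(Z, o) = 654*o
j = 28054/3 (j = (338*(-229 + 312))/3 = (338*83)/3 = (⅓)*28054 = 28054/3 ≈ 9351.3)
B(-196, 16)/(-383014) + j = (654*16)/(-383014) + 28054/3 = 10464*(-1/383014) + 28054/3 = -5232/191507 + 28054/3 = 5372521682/574521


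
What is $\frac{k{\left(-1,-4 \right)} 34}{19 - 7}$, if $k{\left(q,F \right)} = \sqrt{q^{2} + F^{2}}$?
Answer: $\frac{17 \sqrt{17}}{6} \approx 11.682$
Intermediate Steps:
$k{\left(q,F \right)} = \sqrt{F^{2} + q^{2}}$
$\frac{k{\left(-1,-4 \right)} 34}{19 - 7} = \frac{\sqrt{\left(-4\right)^{2} + \left(-1\right)^{2}} \cdot 34}{19 - 7} = \frac{\sqrt{16 + 1} \cdot 34}{12} = \sqrt{17} \cdot 34 \cdot \frac{1}{12} = 34 \sqrt{17} \cdot \frac{1}{12} = \frac{17 \sqrt{17}}{6}$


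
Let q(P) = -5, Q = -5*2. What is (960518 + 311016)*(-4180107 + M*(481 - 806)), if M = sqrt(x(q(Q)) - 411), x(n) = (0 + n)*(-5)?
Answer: -5315148174138 - 413248550*I*sqrt(386) ≈ -5.3151e+12 - 8.119e+9*I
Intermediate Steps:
Q = -10
x(n) = -5*n (x(n) = n*(-5) = -5*n)
M = I*sqrt(386) (M = sqrt(-5*(-5) - 411) = sqrt(25 - 411) = sqrt(-386) = I*sqrt(386) ≈ 19.647*I)
(960518 + 311016)*(-4180107 + M*(481 - 806)) = (960518 + 311016)*(-4180107 + (I*sqrt(386))*(481 - 806)) = 1271534*(-4180107 + (I*sqrt(386))*(-325)) = 1271534*(-4180107 - 325*I*sqrt(386)) = -5315148174138 - 413248550*I*sqrt(386)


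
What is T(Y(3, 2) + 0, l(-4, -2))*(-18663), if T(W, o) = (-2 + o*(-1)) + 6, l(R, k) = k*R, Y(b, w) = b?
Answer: 74652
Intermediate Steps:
l(R, k) = R*k
T(W, o) = 4 - o (T(W, o) = (-2 - o) + 6 = 4 - o)
T(Y(3, 2) + 0, l(-4, -2))*(-18663) = (4 - (-4)*(-2))*(-18663) = (4 - 1*8)*(-18663) = (4 - 8)*(-18663) = -4*(-18663) = 74652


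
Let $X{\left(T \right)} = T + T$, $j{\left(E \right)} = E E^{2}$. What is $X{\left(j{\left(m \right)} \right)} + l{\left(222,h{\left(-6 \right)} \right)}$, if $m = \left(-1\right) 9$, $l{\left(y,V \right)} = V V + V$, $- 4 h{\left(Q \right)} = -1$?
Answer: $- \frac{23323}{16} \approx -1457.7$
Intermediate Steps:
$h{\left(Q \right)} = \frac{1}{4}$ ($h{\left(Q \right)} = \left(- \frac{1}{4}\right) \left(-1\right) = \frac{1}{4}$)
$l{\left(y,V \right)} = V + V^{2}$ ($l{\left(y,V \right)} = V^{2} + V = V + V^{2}$)
$m = -9$
$j{\left(E \right)} = E^{3}$
$X{\left(T \right)} = 2 T$
$X{\left(j{\left(m \right)} \right)} + l{\left(222,h{\left(-6 \right)} \right)} = 2 \left(-9\right)^{3} + \frac{1 + \frac{1}{4}}{4} = 2 \left(-729\right) + \frac{1}{4} \cdot \frac{5}{4} = -1458 + \frac{5}{16} = - \frac{23323}{16}$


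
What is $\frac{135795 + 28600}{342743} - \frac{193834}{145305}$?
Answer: $- \frac{42547831187}{49802271615} \approx -0.85433$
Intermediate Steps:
$\frac{135795 + 28600}{342743} - \frac{193834}{145305} = 164395 \cdot \frac{1}{342743} - \frac{193834}{145305} = \frac{164395}{342743} - \frac{193834}{145305} = - \frac{42547831187}{49802271615}$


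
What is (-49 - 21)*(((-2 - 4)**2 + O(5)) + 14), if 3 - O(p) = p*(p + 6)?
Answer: 140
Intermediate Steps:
O(p) = 3 - p*(6 + p) (O(p) = 3 - p*(p + 6) = 3 - p*(6 + p))
(-49 - 21)*(((-2 - 4)**2 + O(5)) + 14) = (-49 - 21)*(((-2 - 4)**2 + (3 - 1*5**2 - 6*5)) + 14) = -70*(((-6)**2 + (3 - 1*25 - 30)) + 14) = -70*((36 + (3 - 25 - 30)) + 14) = -70*((36 - 52) + 14) = -70*(-16 + 14) = -70*(-2) = 140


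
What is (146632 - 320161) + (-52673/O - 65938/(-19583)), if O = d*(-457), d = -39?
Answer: -60566302950346/349027809 ≈ -1.7353e+5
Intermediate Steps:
O = 17823 (O = -39*(-457) = 17823)
(146632 - 320161) + (-52673/O - 65938/(-19583)) = (146632 - 320161) + (-52673/17823 - 65938/(-19583)) = -173529 + (-52673*1/17823 - 65938*(-1/19583)) = -173529 + (-52673/17823 + 65938/19583) = -173529 + 143717615/349027809 = -60566302950346/349027809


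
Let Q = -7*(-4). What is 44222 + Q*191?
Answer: 49570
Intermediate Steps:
Q = 28
44222 + Q*191 = 44222 + 28*191 = 44222 + 5348 = 49570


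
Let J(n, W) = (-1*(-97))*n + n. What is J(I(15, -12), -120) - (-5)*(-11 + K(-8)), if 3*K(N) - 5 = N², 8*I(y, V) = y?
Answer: 975/4 ≈ 243.75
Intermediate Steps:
I(y, V) = y/8
J(n, W) = 98*n (J(n, W) = 97*n + n = 98*n)
K(N) = 5/3 + N²/3
J(I(15, -12), -120) - (-5)*(-11 + K(-8)) = 98*((⅛)*15) - (-5)*(-11 + (5/3 + (⅓)*(-8)²)) = 98*(15/8) - (-5)*(-11 + (5/3 + (⅓)*64)) = 735/4 - (-5)*(-11 + (5/3 + 64/3)) = 735/4 - (-5)*(-11 + 23) = 735/4 - (-5)*12 = 735/4 - 1*(-60) = 735/4 + 60 = 975/4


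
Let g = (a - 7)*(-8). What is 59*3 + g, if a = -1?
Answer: 241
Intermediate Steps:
g = 64 (g = (-1 - 7)*(-8) = -8*(-8) = 64)
59*3 + g = 59*3 + 64 = 177 + 64 = 241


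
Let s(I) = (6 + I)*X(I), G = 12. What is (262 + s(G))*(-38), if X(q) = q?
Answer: -18164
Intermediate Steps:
s(I) = I*(6 + I) (s(I) = (6 + I)*I = I*(6 + I))
(262 + s(G))*(-38) = (262 + 12*(6 + 12))*(-38) = (262 + 12*18)*(-38) = (262 + 216)*(-38) = 478*(-38) = -18164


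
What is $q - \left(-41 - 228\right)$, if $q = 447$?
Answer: $716$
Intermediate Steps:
$q - \left(-41 - 228\right) = 447 - \left(-41 - 228\right) = 447 - -269 = 447 + 269 = 716$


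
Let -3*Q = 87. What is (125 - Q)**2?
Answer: 23716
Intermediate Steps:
Q = -29 (Q = -1/3*87 = -29)
(125 - Q)**2 = (125 - 1*(-29))**2 = (125 + 29)**2 = 154**2 = 23716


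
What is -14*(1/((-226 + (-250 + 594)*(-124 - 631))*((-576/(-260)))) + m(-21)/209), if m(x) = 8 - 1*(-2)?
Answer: -2620160585/3911667408 ≈ -0.66983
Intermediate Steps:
m(x) = 10 (m(x) = 8 + 2 = 10)
-14*(1/((-226 + (-250 + 594)*(-124 - 631))*((-576/(-260)))) + m(-21)/209) = -14*(1/((-226 + (-250 + 594)*(-124 - 631))*((-576/(-260)))) + 10/209) = -14*(1/((-226 + 344*(-755))*((-576*(-1/260)))) + 10*(1/209)) = -14*(1/((-226 - 259720)*(144/65)) + 10/209) = -14*((65/144)/(-259946) + 10/209) = -14*(-1/259946*65/144 + 10/209) = -14*(-65/37432224 + 10/209) = -14*374308655/7823334816 = -2620160585/3911667408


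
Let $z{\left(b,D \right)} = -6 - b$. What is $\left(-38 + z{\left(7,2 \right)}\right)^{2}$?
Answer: $2601$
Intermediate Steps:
$\left(-38 + z{\left(7,2 \right)}\right)^{2} = \left(-38 - 13\right)^{2} = \left(-51\right)^{2} = 2601$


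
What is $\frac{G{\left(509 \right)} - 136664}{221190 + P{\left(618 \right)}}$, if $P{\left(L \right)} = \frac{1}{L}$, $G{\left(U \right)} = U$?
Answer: $- \frac{84143790}{136695421} \approx -0.61556$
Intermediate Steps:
$\frac{G{\left(509 \right)} - 136664}{221190 + P{\left(618 \right)}} = \frac{509 - 136664}{221190 + \frac{1}{618}} = - \frac{136155}{221190 + \frac{1}{618}} = - \frac{136155}{\frac{136695421}{618}} = \left(-136155\right) \frac{618}{136695421} = - \frac{84143790}{136695421}$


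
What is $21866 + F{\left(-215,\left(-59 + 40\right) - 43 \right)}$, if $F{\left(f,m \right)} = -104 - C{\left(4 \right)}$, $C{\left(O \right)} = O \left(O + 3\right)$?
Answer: $21734$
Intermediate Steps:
$C{\left(O \right)} = O \left(3 + O\right)$
$F{\left(f,m \right)} = -132$ ($F{\left(f,m \right)} = -104 - 4 \left(3 + 4\right) = -104 - 4 \cdot 7 = -104 - 28 = -132$)
$21866 + F{\left(-215,\left(-59 + 40\right) - 43 \right)} = 21866 - 132 = 21734$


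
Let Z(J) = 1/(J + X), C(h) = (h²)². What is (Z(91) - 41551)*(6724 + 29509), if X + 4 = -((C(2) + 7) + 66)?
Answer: -3011070999/2 ≈ -1.5055e+9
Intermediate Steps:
C(h) = h⁴
X = -93 (X = -4 - ((2⁴ + 7) + 66) = -4 - ((16 + 7) + 66) = -4 - (23 + 66) = -4 - 1*89 = -4 - 89 = -93)
Z(J) = 1/(-93 + J) (Z(J) = 1/(J - 93) = 1/(-93 + J))
(Z(91) - 41551)*(6724 + 29509) = (1/(-93 + 91) - 41551)*(6724 + 29509) = (1/(-2) - 41551)*36233 = (-½ - 41551)*36233 = -83103/2*36233 = -3011070999/2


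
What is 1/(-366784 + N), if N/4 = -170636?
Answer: -1/1049328 ≈ -9.5299e-7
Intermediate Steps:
N = -682544 (N = 4*(-170636) = -682544)
1/(-366784 + N) = 1/(-366784 - 682544) = 1/(-1049328) = -1/1049328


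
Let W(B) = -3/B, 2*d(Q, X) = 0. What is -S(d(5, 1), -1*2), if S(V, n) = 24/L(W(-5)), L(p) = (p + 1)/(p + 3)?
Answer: -54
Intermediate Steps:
d(Q, X) = 0 (d(Q, X) = (½)*0 = 0)
L(p) = (1 + p)/(3 + p)
S(V, n) = 54 (S(V, n) = 24/(((1 - 3/(-5))/(3 - 3/(-5)))) = 24/(((1 - 3*(-⅕))/(3 - 3*(-⅕)))) = 24/(((1 + ⅗)/(3 + ⅗))) = 24/(((8/5)/(18/5))) = 24/(((5/18)*(8/5))) = 24/(4/9) = 24*(9/4) = 54)
-S(d(5, 1), -1*2) = -1*54 = -54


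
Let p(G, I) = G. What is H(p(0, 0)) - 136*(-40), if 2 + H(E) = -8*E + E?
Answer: 5438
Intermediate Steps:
H(E) = -2 - 7*E (H(E) = -2 + (-8*E + E) = -2 - 7*E)
H(p(0, 0)) - 136*(-40) = (-2 - 7*0) - 136*(-40) = (-2 + 0) + 5440 = -2 + 5440 = 5438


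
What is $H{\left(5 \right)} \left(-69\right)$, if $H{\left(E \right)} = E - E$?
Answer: $0$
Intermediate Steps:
$H{\left(E \right)} = 0$
$H{\left(5 \right)} \left(-69\right) = 0 \left(-69\right) = 0$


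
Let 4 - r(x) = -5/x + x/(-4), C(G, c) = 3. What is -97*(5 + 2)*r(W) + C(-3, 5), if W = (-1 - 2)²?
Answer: -166247/36 ≈ -4618.0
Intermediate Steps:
W = 9 (W = (-3)² = 9)
r(x) = 4 + 5/x + x/4 (r(x) = 4 - (-5/x + x/(-4)) = 4 - (-5/x + x*(-¼)) = 4 - (-5/x - x/4) = 4 + (5/x + x/4) = 4 + 5/x + x/4)
-97*(5 + 2)*r(W) + C(-3, 5) = -97*(5 + 2)*(4 + 5/9 + (¼)*9) + 3 = -679*(4 + 5*(⅑) + 9/4) + 3 = -679*(4 + 5/9 + 9/4) + 3 = -679*245/36 + 3 = -97*1715/36 + 3 = -166355/36 + 3 = -166247/36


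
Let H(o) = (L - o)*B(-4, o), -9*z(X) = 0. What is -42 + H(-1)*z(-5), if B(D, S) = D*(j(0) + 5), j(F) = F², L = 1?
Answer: -42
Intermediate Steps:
z(X) = 0 (z(X) = -⅑*0 = 0)
B(D, S) = 5*D (B(D, S) = D*(0² + 5) = D*(0 + 5) = D*5 = 5*D)
H(o) = -20 + 20*o (H(o) = (1 - o)*(5*(-4)) = (1 - o)*(-20) = -20 + 20*o)
-42 + H(-1)*z(-5) = -42 + (-20 + 20*(-1))*0 = -42 + (-20 - 20)*0 = -42 - 40*0 = -42 + 0 = -42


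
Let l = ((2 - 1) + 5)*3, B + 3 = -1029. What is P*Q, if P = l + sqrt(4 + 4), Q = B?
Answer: -18576 - 2064*sqrt(2) ≈ -21495.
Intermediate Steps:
B = -1032 (B = -3 - 1029 = -1032)
Q = -1032
l = 18 (l = (1 + 5)*3 = 6*3 = 18)
P = 18 + 2*sqrt(2) (P = 18 + sqrt(4 + 4) = 18 + sqrt(8) = 18 + 2*sqrt(2) ≈ 20.828)
P*Q = (18 + 2*sqrt(2))*(-1032) = -18576 - 2064*sqrt(2)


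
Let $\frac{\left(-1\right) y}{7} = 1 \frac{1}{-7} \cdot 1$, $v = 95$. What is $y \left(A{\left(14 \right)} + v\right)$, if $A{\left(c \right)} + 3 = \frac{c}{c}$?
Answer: $93$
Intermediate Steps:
$y = 1$ ($y = - 7 \cdot 1 \frac{1}{-7} \cdot 1 = - 7 \cdot 1 \left(- \frac{1}{7}\right) 1 = - 7 \left(\left(- \frac{1}{7}\right) 1\right) = \left(-7\right) \left(- \frac{1}{7}\right) = 1$)
$A{\left(c \right)} = -2$ ($A{\left(c \right)} = -3 + \frac{c}{c} = -3 + 1 = -2$)
$y \left(A{\left(14 \right)} + v\right) = 1 \left(-2 + 95\right) = 1 \cdot 93 = 93$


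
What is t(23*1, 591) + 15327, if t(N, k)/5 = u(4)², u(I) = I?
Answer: 15407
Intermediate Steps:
t(N, k) = 80 (t(N, k) = 5*4² = 5*16 = 80)
t(23*1, 591) + 15327 = 80 + 15327 = 15407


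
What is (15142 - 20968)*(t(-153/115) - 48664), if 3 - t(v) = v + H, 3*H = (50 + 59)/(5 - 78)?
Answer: 2379884573906/8395 ≈ 2.8349e+8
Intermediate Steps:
H = -109/219 (H = ((50 + 59)/(5 - 78))/3 = (109/(-73))/3 = (109*(-1/73))/3 = (⅓)*(-109/73) = -109/219 ≈ -0.49772)
t(v) = 766/219 - v (t(v) = 3 - (v - 109/219) = 3 - (-109/219 + v) = 3 + (109/219 - v) = 766/219 - v)
(15142 - 20968)*(t(-153/115) - 48664) = (15142 - 20968)*((766/219 - (-153)/115) - 48664) = -5826*((766/219 - (-153)/115) - 48664) = -5826*((766/219 - 1*(-153/115)) - 48664) = -5826*((766/219 + 153/115) - 48664) = -5826*(121597/25185 - 48664) = -5826*(-1225481243/25185) = 2379884573906/8395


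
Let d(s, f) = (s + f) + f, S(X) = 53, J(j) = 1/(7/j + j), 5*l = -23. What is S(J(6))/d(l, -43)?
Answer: -265/453 ≈ -0.58499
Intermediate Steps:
l = -23/5 (l = (⅕)*(-23) = -23/5 ≈ -4.6000)
J(j) = 1/(j + 7/j)
d(s, f) = s + 2*f (d(s, f) = (f + s) + f = s + 2*f)
S(J(6))/d(l, -43) = 53/(-23/5 + 2*(-43)) = 53/(-23/5 - 86) = 53/(-453/5) = 53*(-5/453) = -265/453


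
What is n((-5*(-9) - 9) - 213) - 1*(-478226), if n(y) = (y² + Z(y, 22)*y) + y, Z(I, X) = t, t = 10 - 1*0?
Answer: 507608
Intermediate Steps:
t = 10 (t = 10 + 0 = 10)
Z(I, X) = 10
n(y) = y² + 11*y (n(y) = (y² + 10*y) + y = y² + 11*y)
n((-5*(-9) - 9) - 213) - 1*(-478226) = ((-5*(-9) - 9) - 213)*(11 + ((-5*(-9) - 9) - 213)) - 1*(-478226) = ((45 - 9) - 213)*(11 + ((45 - 9) - 213)) + 478226 = (36 - 213)*(11 + (36 - 213)) + 478226 = -177*(11 - 177) + 478226 = -177*(-166) + 478226 = 29382 + 478226 = 507608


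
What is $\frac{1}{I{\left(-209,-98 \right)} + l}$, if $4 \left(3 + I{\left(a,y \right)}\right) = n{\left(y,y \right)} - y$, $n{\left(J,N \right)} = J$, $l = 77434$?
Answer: $\frac{1}{77431} \approx 1.2915 \cdot 10^{-5}$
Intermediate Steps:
$I{\left(a,y \right)} = -3$ ($I{\left(a,y \right)} = -3 + \frac{y - y}{4} = -3 + \frac{1}{4} \cdot 0 = -3 + 0 = -3$)
$\frac{1}{I{\left(-209,-98 \right)} + l} = \frac{1}{-3 + 77434} = \frac{1}{77431}$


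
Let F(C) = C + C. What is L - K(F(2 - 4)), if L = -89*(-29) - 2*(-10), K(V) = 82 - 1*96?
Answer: 2615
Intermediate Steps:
F(C) = 2*C
K(V) = -14 (K(V) = 82 - 96 = -14)
L = 2601 (L = 2581 + 20 = 2601)
L - K(F(2 - 4)) = 2601 - 1*(-14) = 2601 + 14 = 2615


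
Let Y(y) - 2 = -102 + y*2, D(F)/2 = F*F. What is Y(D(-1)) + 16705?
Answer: 16609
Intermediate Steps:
D(F) = 2*F² (D(F) = 2*(F*F) = 2*F²)
Y(y) = -100 + 2*y (Y(y) = 2 + (-102 + y*2) = 2 + (-102 + 2*y) = -100 + 2*y)
Y(D(-1)) + 16705 = (-100 + 2*(2*(-1)²)) + 16705 = (-100 + 2*(2*1)) + 16705 = (-100 + 2*2) + 16705 = (-100 + 4) + 16705 = -96 + 16705 = 16609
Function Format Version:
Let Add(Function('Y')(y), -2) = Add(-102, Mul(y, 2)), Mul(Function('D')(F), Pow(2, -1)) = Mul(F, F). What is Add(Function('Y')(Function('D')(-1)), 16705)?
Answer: 16609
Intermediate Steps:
Function('D')(F) = Mul(2, Pow(F, 2)) (Function('D')(F) = Mul(2, Mul(F, F)) = Mul(2, Pow(F, 2)))
Function('Y')(y) = Add(-100, Mul(2, y)) (Function('Y')(y) = Add(2, Add(-102, Mul(y, 2))) = Add(2, Add(-102, Mul(2, y))) = Add(-100, Mul(2, y)))
Add(Function('Y')(Function('D')(-1)), 16705) = Add(Add(-100, Mul(2, Mul(2, Pow(-1, 2)))), 16705) = Add(Add(-100, Mul(2, Mul(2, 1))), 16705) = Add(Add(-100, Mul(2, 2)), 16705) = Add(Add(-100, 4), 16705) = Add(-96, 16705) = 16609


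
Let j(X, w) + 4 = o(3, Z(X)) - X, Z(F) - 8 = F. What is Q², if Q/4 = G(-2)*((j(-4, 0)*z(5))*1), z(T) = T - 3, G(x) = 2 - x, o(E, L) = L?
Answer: 16384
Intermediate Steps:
Z(F) = 8 + F
j(X, w) = 4 (j(X, w) = -4 + ((8 + X) - X) = -4 + 8 = 4)
z(T) = -3 + T
Q = 128 (Q = 4*((2 - 1*(-2))*((4*(-3 + 5))*1)) = 4*((2 + 2)*((4*2)*1)) = 4*(4*(8*1)) = 4*(4*8) = 4*32 = 128)
Q² = 128² = 16384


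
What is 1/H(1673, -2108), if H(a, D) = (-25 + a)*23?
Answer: 1/37904 ≈ 2.6382e-5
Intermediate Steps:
H(a, D) = -575 + 23*a
1/H(1673, -2108) = 1/(-575 + 23*1673) = 1/(-575 + 38479) = 1/37904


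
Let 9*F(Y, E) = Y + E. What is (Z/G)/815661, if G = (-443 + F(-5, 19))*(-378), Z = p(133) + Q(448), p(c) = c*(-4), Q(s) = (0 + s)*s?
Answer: 4766/3240621153 ≈ 1.4707e-6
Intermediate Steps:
F(Y, E) = E/9 + Y/9 (F(Y, E) = (Y + E)/9 = (E + Y)/9 = E/9 + Y/9)
Q(s) = s² (Q(s) = s*s = s²)
p(c) = -4*c
Z = 200172 (Z = -4*133 + 448² = -532 + 200704 = 200172)
G = 166866 (G = (-443 + ((⅑)*19 + (⅑)*(-5)))*(-378) = (-443 + (19/9 - 5/9))*(-378) = (-443 + 14/9)*(-378) = -3973/9*(-378) = 166866)
(Z/G)/815661 = (200172/166866)/815661 = (200172*(1/166866))*(1/815661) = (4766/3973)*(1/815661) = 4766/3240621153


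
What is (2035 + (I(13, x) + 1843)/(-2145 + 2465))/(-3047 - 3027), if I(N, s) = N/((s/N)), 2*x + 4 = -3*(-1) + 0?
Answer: -130541/388736 ≈ -0.33581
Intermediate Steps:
x = -½ (x = -2 + (-3*(-1) + 0)/2 = -2 + (3 + 0)/2 = -2 + (½)*3 = -2 + 3/2 = -½ ≈ -0.50000)
I(N, s) = N²/s (I(N, s) = N*(N/s) = N²/s)
(2035 + (I(13, x) + 1843)/(-2145 + 2465))/(-3047 - 3027) = (2035 + (13²/(-½) + 1843)/(-2145 + 2465))/(-3047 - 3027) = (2035 + (169*(-2) + 1843)/320)/(-6074) = (2035 + (-338 + 1843)*(1/320))*(-1/6074) = (2035 + 1505*(1/320))*(-1/6074) = (2035 + 301/64)*(-1/6074) = (130541/64)*(-1/6074) = -130541/388736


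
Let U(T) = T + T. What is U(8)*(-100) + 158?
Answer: -1442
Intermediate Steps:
U(T) = 2*T
U(8)*(-100) + 158 = (2*8)*(-100) + 158 = 16*(-100) + 158 = -1600 + 158 = -1442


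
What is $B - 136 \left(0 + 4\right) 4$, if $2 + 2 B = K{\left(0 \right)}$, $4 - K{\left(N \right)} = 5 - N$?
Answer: $- \frac{4355}{2} \approx -2177.5$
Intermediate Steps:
$K{\left(N \right)} = -1 + N$ ($K{\left(N \right)} = 4 - \left(5 - N\right) = 4 + \left(-5 + N\right) = -1 + N$)
$B = - \frac{3}{2}$ ($B = -1 + \frac{-1 + 0}{2} = -1 + \frac{1}{2} \left(-1\right) = -1 - \frac{1}{2} = - \frac{3}{2} \approx -1.5$)
$B - 136 \left(0 + 4\right) 4 = - \frac{3}{2} - 136 \left(0 + 4\right) 4 = - \frac{3}{2} - 136 \cdot 4 \cdot 4 = - \frac{3}{2} - 2176 = - \frac{4355}{2}$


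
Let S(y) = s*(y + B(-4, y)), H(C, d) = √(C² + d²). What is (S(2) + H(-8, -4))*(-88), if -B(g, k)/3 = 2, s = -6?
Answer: -2112 - 352*√5 ≈ -2899.1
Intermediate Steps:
B(g, k) = -6 (B(g, k) = -3*2 = -6)
S(y) = 36 - 6*y (S(y) = -6*(y - 6) = -6*(-6 + y) = 36 - 6*y)
(S(2) + H(-8, -4))*(-88) = ((36 - 6*2) + √((-8)² + (-4)²))*(-88) = ((36 - 12) + √(64 + 16))*(-88) = (24 + √80)*(-88) = (24 + 4*√5)*(-88) = -2112 - 352*√5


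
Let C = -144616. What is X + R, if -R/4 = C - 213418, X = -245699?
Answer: 1186437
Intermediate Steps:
R = 1432136 (R = -4*(-144616 - 213418) = -4*(-358034) = 1432136)
X + R = -245699 + 1432136 = 1186437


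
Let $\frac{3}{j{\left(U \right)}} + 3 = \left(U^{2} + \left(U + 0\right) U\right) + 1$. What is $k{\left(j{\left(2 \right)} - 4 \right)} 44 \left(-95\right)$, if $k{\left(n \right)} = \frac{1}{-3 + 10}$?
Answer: $- \frac{4180}{7} \approx -597.14$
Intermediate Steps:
$j{\left(U \right)} = \frac{3}{-2 + 2 U^{2}}$ ($j{\left(U \right)} = \frac{3}{-3 + \left(\left(U^{2} + \left(U + 0\right) U\right) + 1\right)} = \frac{3}{-3 + \left(\left(U^{2} + U U\right) + 1\right)} = \frac{3}{-3 + \left(\left(U^{2} + U^{2}\right) + 1\right)} = \frac{3}{-3 + \left(2 U^{2} + 1\right)} = \frac{3}{-3 + \left(1 + 2 U^{2}\right)} = \frac{3}{-2 + 2 U^{2}}$)
$k{\left(n \right)} = \frac{1}{7}$
$k{\left(j{\left(2 \right)} - 4 \right)} 44 \left(-95\right) = \frac{1}{7} \cdot 44 \left(-95\right) = \frac{44}{7} \left(-95\right) = - \frac{4180}{7}$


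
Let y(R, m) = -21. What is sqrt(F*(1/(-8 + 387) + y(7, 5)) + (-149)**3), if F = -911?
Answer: I*sqrt(472409451607)/379 ≈ 1813.5*I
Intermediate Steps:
sqrt(F*(1/(-8 + 387) + y(7, 5)) + (-149)**3) = sqrt(-911*(1/(-8 + 387) - 21) + (-149)**3) = sqrt(-911*(1/379 - 21) - 3307949) = sqrt(-911*(-7958/379) - 3307949) = sqrt(7249738/379 - 3307949) = sqrt(-1246462933/379) = I*sqrt(472409451607)/379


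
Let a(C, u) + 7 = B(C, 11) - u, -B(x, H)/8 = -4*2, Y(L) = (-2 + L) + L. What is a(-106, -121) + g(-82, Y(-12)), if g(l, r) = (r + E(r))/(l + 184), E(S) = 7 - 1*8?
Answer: 6043/34 ≈ 177.74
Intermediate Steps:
E(S) = -1 (E(S) = 7 - 8 = -1)
Y(L) = -2 + 2*L
B(x, H) = 64 (B(x, H) = -(-32)*2 = -8*(-8) = 64)
g(l, r) = (-1 + r)/(184 + l) (g(l, r) = (r - 1)/(l + 184) = (-1 + r)/(184 + l))
a(C, u) = 57 - u (a(C, u) = -7 + (64 - u) = 57 - u)
a(-106, -121) + g(-82, Y(-12)) = (57 - 1*(-121)) + (-1 + (-2 + 2*(-12)))/(184 - 82) = (57 + 121) + (-1 + (-2 - 24))/102 = 178 + (-1 - 26)/102 = 178 + (1/102)*(-27) = 178 - 9/34 = 6043/34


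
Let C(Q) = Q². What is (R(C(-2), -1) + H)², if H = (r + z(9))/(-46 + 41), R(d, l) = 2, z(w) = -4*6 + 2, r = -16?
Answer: 2304/25 ≈ 92.160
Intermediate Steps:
z(w) = -22 (z(w) = -24 + 2 = -22)
H = 38/5 (H = (-16 - 22)/(-46 + 41) = -38/(-5) = -38*(-⅕) = 38/5 ≈ 7.6000)
(R(C(-2), -1) + H)² = (2 + 38/5)² = (48/5)² = 2304/25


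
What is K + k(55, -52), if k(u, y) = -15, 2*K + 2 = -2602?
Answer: -1317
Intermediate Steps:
K = -1302 (K = -1 + (1/2)*(-2602) = -1 - 1301 = -1302)
K + k(55, -52) = -1302 - 15 = -1317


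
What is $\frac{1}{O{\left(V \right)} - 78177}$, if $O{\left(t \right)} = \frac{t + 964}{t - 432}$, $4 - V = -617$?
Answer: $- \frac{189}{14773868} \approx -1.2793 \cdot 10^{-5}$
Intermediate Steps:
$V = 621$ ($V = 4 - -617 = 4 + 617 = 621$)
$O{\left(t \right)} = \frac{964 + t}{-432 + t}$
$\frac{1}{O{\left(V \right)} - 78177} = \frac{1}{\frac{964 + 621}{-432 + 621} - 78177} = \frac{1}{\frac{1}{189} \cdot 1585 - 78177} = \frac{1}{\frac{1585}{189} - 78177} = \frac{1}{- \frac{14773868}{189}} = - \frac{189}{14773868}$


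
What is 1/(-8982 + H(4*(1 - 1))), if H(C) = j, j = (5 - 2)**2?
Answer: -1/8973 ≈ -0.00011145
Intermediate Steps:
j = 9 (j = 3**2 = 9)
H(C) = 9
1/(-8982 + H(4*(1 - 1))) = 1/(-8982 + 9) = 1/(-8973) = -1/8973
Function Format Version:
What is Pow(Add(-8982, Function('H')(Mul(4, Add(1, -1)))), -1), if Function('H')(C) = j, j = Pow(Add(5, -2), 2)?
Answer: Rational(-1, 8973) ≈ -0.00011145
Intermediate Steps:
j = 9 (j = Pow(3, 2) = 9)
Function('H')(C) = 9
Pow(Add(-8982, Function('H')(Mul(4, Add(1, -1)))), -1) = Pow(Add(-8982, 9), -1) = Pow(-8973, -1) = Rational(-1, 8973)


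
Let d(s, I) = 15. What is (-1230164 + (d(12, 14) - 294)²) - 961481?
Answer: -2113804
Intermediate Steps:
(-1230164 + (d(12, 14) - 294)²) - 961481 = (-1230164 + (15 - 294)²) - 961481 = (-1230164 + (-279)²) - 961481 = (-1230164 + 77841) - 961481 = -1152323 - 961481 = -2113804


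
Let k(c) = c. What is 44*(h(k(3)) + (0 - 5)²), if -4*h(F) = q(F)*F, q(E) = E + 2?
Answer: 935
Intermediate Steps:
q(E) = 2 + E
h(F) = -F*(2 + F)/4 (h(F) = -(2 + F)*F/4 = -F*(2 + F)/4)
44*(h(k(3)) + (0 - 5)²) = 44*(-¼*3*(2 + 3) + (0 - 5)²) = 44*(-¼*3*5 + (-5)²) = 44*(-15/4 + 25) = 44*(85/4) = 935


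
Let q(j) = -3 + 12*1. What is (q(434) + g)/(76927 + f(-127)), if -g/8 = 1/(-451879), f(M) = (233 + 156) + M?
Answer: 4066919/34880088131 ≈ 0.00011660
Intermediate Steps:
q(j) = 9 (q(j) = -3 + 12 = 9)
f(M) = 389 + M
g = 8/451879 (g = -8/(-451879) = -8*(-1/451879) = 8/451879 ≈ 1.7704e-5)
(q(434) + g)/(76927 + f(-127)) = (9 + 8/451879)/(76927 + (389 - 127)) = 4066919/(451879*(76927 + 262)) = (4066919/451879)/77189 = (4066919/451879)*(1/77189) = 4066919/34880088131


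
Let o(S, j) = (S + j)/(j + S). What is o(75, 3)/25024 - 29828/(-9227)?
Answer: 746425099/230896448 ≈ 3.2327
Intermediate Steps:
o(S, j) = 1 (o(S, j) = (S + j)/(S + j) = 1)
o(75, 3)/25024 - 29828/(-9227) = 1/25024 - 29828/(-9227) = 1*(1/25024) - 29828*(-1/9227) = 1/25024 + 29828/9227 = 746425099/230896448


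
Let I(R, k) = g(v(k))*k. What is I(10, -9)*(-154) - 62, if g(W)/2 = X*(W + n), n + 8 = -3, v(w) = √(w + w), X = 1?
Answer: -30554 + 8316*I*√2 ≈ -30554.0 + 11761.0*I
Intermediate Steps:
v(w) = √2*√w (v(w) = √(2*w) = √2*√w)
n = -11 (n = -8 - 3 = -11)
g(W) = -22 + 2*W (g(W) = 2*(1*(W - 11)) = 2*(1*(-11 + W)) = 2*(-11 + W) = -22 + 2*W)
I(R, k) = k*(-22 + 2*√2*√k) (I(R, k) = (-22 + 2*(√2*√k))*k = (-22 + 2*√2*√k)*k = k*(-22 + 2*√2*√k))
I(10, -9)*(-154) - 62 = (2*(-9)*(-11 + √2*√(-9)))*(-154) - 62 = (2*(-9)*(-11 + √2*(3*I)))*(-154) - 62 = (2*(-9)*(-11 + 3*I*√2))*(-154) - 62 = (198 - 54*I*√2)*(-154) - 62 = (-30492 + 8316*I*√2) - 62 = -30554 + 8316*I*√2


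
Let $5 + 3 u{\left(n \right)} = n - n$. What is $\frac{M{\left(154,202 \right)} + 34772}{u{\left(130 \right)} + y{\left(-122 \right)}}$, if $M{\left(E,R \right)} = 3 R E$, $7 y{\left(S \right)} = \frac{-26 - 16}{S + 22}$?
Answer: $- \frac{19214400}{241} \approx -79728.0$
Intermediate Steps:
$y{\left(S \right)} = - \frac{6}{22 + S}$ ($y{\left(S \right)} = \frac{\left(-26 - 16\right) \frac{1}{S + 22}}{7} = \frac{\left(-42\right) \frac{1}{22 + S}}{7} = - \frac{6}{22 + S}$)
$M{\left(E,R \right)} = 3 E R$
$u{\left(n \right)} = - \frac{5}{3}$ ($u{\left(n \right)} = - \frac{5}{3} + \frac{n - n}{3} = - \frac{5}{3} + \frac{1}{3} \cdot 0 = - \frac{5}{3} + 0 = - \frac{5}{3}$)
$\frac{M{\left(154,202 \right)} + 34772}{u{\left(130 \right)} + y{\left(-122 \right)}} = \frac{3 \cdot 154 \cdot 202 + 34772}{- \frac{5}{3} - \frac{6}{22 - 122}} = \frac{93324 + 34772}{- \frac{5}{3} - \frac{6}{-100}} = \frac{128096}{- \frac{5}{3} - - \frac{3}{50}} = \frac{128096}{- \frac{5}{3} + \frac{3}{50}} = \frac{128096}{- \frac{241}{150}} = 128096 \left(- \frac{150}{241}\right) = - \frac{19214400}{241}$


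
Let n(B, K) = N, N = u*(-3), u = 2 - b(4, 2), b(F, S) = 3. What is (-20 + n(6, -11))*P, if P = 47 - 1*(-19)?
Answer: -1122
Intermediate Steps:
P = 66 (P = 47 + 19 = 66)
u = -1 (u = 2 - 1*3 = 2 - 3 = -1)
N = 3 (N = -1*(-3) = 3)
n(B, K) = 3
(-20 + n(6, -11))*P = (-20 + 3)*66 = -17*66 = -1122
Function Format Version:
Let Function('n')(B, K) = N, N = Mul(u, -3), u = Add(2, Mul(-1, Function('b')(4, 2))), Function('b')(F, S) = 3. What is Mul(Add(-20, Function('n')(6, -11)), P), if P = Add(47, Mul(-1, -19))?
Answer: -1122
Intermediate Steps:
P = 66 (P = Add(47, 19) = 66)
u = -1 (u = Add(2, Mul(-1, 3)) = Add(2, -3) = -1)
N = 3 (N = Mul(-1, -3) = 3)
Function('n')(B, K) = 3
Mul(Add(-20, Function('n')(6, -11)), P) = Mul(Add(-20, 3), 66) = Mul(-17, 66) = -1122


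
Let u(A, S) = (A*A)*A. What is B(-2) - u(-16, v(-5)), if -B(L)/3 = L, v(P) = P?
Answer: 4102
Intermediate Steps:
u(A, S) = A**3 (u(A, S) = A**2*A = A**3)
B(L) = -3*L
B(-2) - u(-16, v(-5)) = -3*(-2) - 1*(-16)**3 = 6 - 1*(-4096) = 6 + 4096 = 4102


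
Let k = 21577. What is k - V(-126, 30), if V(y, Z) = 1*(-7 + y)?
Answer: 21710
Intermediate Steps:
V(y, Z) = -7 + y
k - V(-126, 30) = 21577 - (-7 - 126) = 21577 - 1*(-133) = 21577 + 133 = 21710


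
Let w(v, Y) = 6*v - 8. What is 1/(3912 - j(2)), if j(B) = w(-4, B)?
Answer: 1/3944 ≈ 0.00025355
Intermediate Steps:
w(v, Y) = -8 + 6*v
j(B) = -32 (j(B) = -8 + 6*(-4) = -8 - 24 = -32)
1/(3912 - j(2)) = 1/(3912 - 1*(-32)) = 1/(3912 + 32) = 1/3944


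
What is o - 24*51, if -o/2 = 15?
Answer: -1254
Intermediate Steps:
o = -30 (o = -2*15 = -30)
o - 24*51 = -30 - 24*51 = -30 - 1224 = -1254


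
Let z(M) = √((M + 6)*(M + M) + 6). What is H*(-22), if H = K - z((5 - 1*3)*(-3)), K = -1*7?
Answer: 154 + 22*√6 ≈ 207.89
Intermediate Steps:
K = -7
z(M) = √(6 + 2*M*(6 + M)) (z(M) = √((6 + M)*(2*M) + 6) = √(2*M*(6 + M) + 6) = √(6 + 2*M*(6 + M)))
H = -7 - √6 (H = -7 - √(6 + 2*((5 - 1*3)*(-3))² + 12*((5 - 1*3)*(-3))) = -7 - √(6 + 2*((5 - 3)*(-3))² + 12*((5 - 3)*(-3))) = -7 - √(6 + 2*(2*(-3))² + 12*(2*(-3))) = -7 - √(6 + 2*(-6)² + 12*(-6)) = -7 - √(6 + 2*36 - 72) = -7 - √(6 + 72 - 72) = -7 - √6 ≈ -9.4495)
H*(-22) = (-7 - √6)*(-22) = 154 + 22*√6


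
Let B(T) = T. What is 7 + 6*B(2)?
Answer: 19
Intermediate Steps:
7 + 6*B(2) = 7 + 6*2 = 7 + 12 = 19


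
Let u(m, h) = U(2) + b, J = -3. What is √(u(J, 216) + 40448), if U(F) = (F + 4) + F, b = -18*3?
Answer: √40402 ≈ 201.00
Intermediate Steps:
b = -54
U(F) = 4 + 2*F (U(F) = (4 + F) + F = 4 + 2*F)
u(m, h) = -46 (u(m, h) = (4 + 2*2) - 54 = (4 + 4) - 54 = 8 - 54 = -46)
√(u(J, 216) + 40448) = √(-46 + 40448) = √40402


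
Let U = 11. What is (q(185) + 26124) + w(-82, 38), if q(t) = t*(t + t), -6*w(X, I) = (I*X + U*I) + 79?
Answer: 190021/2 ≈ 95011.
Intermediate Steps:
w(X, I) = -79/6 - 11*I/6 - I*X/6 (w(X, I) = -((I*X + 11*I) + 79)/6 = -((11*I + I*X) + 79)/6 = -(79 + 11*I + I*X)/6 = -79/6 - 11*I/6 - I*X/6)
q(t) = 2*t² (q(t) = t*(2*t) = 2*t²)
(q(185) + 26124) + w(-82, 38) = (2*185² + 26124) + (-79/6 - 11/6*38 - ⅙*38*(-82)) = (2*34225 + 26124) + (-79/6 - 209/3 + 1558/3) = (68450 + 26124) + 873/2 = 94574 + 873/2 = 190021/2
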